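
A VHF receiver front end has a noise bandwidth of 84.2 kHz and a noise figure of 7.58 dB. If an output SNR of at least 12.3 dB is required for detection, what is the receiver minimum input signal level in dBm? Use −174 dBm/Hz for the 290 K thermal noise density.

−104.9 dBm

Sensitivity = −174 + 10 log₁₀(B) + NF + SNR_min
= −174 + 49.25 + 7.58 + 12.3
= −104.87 dBm → −104.9 dBm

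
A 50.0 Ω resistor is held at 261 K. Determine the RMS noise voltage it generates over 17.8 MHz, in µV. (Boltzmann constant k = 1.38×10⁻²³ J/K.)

3.58 µV

V_n = √(4kTRB)
4kTRB = 4 × 1.38×10⁻²³ × 261 × 5.00×10¹ × 1.78×10⁷ = 1.28×10⁻¹¹ V²
V_n = √(1.28×10⁻¹¹) = 3.58×10⁻⁶ V = 3.58 µV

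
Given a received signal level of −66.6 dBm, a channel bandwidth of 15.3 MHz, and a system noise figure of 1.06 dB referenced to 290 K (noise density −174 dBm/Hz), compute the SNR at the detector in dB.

Noise floor: N = −174 + 10 log₁₀(B) + NF
10 log₁₀(1.53×10⁷) = 71.85 dB
N = −174 + 71.85 + 1.06 = −101.09 dBm
SNR = P_sig − N = −66.6 − (−101.09) = 34.49 dB → 34.5 dB

34.5 dB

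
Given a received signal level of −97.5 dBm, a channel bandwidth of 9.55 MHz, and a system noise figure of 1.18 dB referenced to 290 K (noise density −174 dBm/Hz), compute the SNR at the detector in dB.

5.5 dB

Noise floor: N = −174 + 10 log₁₀(B) + NF
10 log₁₀(9.55×10⁶) = 69.8 dB
N = −174 + 69.8 + 1.18 = −103.02 dBm
SNR = P_sig − N = −97.5 − (−103.02) = 5.52 dB → 5.5 dB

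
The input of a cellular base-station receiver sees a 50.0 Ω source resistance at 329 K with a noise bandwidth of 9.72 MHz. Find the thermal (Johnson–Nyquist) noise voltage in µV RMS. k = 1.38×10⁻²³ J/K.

V_n = √(4kTRB)
4kTRB = 4 × 1.38×10⁻²³ × 329 × 5.00×10¹ × 9.72×10⁶ = 8.83×10⁻¹² V²
V_n = √(8.83×10⁻¹²) = 2.97×10⁻⁶ V = 2.97 µV

2.97 µV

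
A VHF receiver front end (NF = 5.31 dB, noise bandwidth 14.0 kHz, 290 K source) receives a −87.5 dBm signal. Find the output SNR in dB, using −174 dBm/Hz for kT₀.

Noise floor: N = −174 + 10 log₁₀(B) + NF
10 log₁₀(1.40×10⁴) = 41.46 dB
N = −174 + 41.46 + 5.31 = −127.23 dBm
SNR = P_sig − N = −87.5 − (−127.23) = 39.73 dB → 39.7 dB

39.7 dB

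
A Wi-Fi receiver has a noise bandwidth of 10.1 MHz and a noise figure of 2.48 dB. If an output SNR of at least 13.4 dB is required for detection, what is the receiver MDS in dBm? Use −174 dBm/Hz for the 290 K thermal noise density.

Sensitivity = −174 + 10 log₁₀(B) + NF + SNR_min
= −174 + 70.04 + 2.48 + 13.4
= −88.08 dBm → −88.1 dBm

−88.1 dBm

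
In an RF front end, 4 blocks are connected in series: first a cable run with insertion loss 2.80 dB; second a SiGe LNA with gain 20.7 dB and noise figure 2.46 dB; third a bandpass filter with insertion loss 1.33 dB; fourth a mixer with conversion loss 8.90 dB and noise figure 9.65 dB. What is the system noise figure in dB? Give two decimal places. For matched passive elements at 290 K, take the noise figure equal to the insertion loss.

Convert to linear (a loss of L dB is a gain of −L dB): F_i = 10^(NF_i/10), G_i = 10^(G_i,dB/10)
  Stage 1: F_1 = 10^(2.80/10) = 1.905, G_1 = 10^(−2.80/10) = 0.5248
  Stage 2: F_2 = 10^(2.46/10) = 1.762, G_2 = 10^(20.7/10) = 117.5
  Stage 3: F_3 = 10^(1.33/10) = 1.358, G_3 = 10^(−1.33/10) = 0.7362
  Stage 4: F_4 = 10^(9.65/10) = 9.226, G_4 = 10^(−8.90/10) = 0.1288
Friis cascade:
  F = 1.905 + (1.762 − 1)/0.5248 + (1.358 − 1)/61.66 + (9.226 − 1)/45.39 = 3.544
NF = 10 log₁₀(3.544) = 5.50 dB

5.50 dB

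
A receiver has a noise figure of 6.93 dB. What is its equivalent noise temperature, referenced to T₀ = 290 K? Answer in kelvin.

1140 K

F = 10^(6.93/10) = 4.93174
T_e = (F − 1)·T₀ = (4.93174 − 1) × 290 = 1140 K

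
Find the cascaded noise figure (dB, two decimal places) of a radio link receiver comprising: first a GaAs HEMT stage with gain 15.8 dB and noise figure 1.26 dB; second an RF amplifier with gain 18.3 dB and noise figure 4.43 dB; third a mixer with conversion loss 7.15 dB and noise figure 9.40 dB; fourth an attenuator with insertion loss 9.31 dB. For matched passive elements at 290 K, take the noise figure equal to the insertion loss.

Convert to linear (a loss of L dB is a gain of −L dB): F_i = 10^(NF_i/10), G_i = 10^(G_i,dB/10)
  Stage 1: F_1 = 10^(1.26/10) = 1.337, G_1 = 10^(15.8/10) = 38.02
  Stage 2: F_2 = 10^(4.43/10) = 2.773, G_2 = 10^(18.3/10) = 67.61
  Stage 3: F_3 = 10^(9.40/10) = 8.710, G_3 = 10^(−7.15/10) = 0.1928
  Stage 4: F_4 = 10^(9.31/10) = 8.531, G_4 = 10^(−9.31/10) = 0.1172
Friis cascade:
  F = 1.337 + (2.773 − 1)/38.02 + (8.710 − 1)/2570 + (8.531 − 1)/495.5 = 1.401
NF = 10 log₁₀(1.401) = 1.47 dB

1.47 dB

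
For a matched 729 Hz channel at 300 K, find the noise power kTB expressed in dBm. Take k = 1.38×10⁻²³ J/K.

P_n = kTB = 1.38×10⁻²³ × 300 × 7.29×10² = 3.02×10⁻¹⁸ W
In dBm: 10 log₁₀(3.02×10⁻¹⁸ / 10⁻³) = −145.2 dBm

−145.2 dBm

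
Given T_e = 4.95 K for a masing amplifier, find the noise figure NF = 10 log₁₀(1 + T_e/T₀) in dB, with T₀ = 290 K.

F = 1 + T_e/T₀ = 1 + 4.95/290 = 1.01707
NF = 10 log₁₀(1.01707) = 0.074 dB

0.074 dB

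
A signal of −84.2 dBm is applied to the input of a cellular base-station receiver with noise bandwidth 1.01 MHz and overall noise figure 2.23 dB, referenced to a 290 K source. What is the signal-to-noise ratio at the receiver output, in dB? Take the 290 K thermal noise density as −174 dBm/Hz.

Noise floor: N = −174 + 10 log₁₀(B) + NF
10 log₁₀(1.01×10⁶) = 60.04 dB
N = −174 + 60.04 + 2.23 = −111.73 dBm
SNR = P_sig − N = −84.2 − (−111.73) = 27.53 dB → 27.5 dB

27.5 dB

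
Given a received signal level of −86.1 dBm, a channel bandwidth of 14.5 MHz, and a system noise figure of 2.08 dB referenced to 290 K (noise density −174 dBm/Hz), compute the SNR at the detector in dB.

14.2 dB

Noise floor: N = −174 + 10 log₁₀(B) + NF
10 log₁₀(1.45×10⁷) = 71.61 dB
N = −174 + 71.61 + 2.08 = −100.31 dBm
SNR = P_sig − N = −86.1 − (−100.31) = 14.21 dB → 14.2 dB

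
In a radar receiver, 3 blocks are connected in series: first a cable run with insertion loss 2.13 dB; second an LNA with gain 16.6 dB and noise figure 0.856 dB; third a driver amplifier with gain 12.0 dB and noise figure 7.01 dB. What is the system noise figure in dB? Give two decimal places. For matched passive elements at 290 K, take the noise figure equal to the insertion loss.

3.29 dB

Convert to linear (a loss of L dB is a gain of −L dB): F_i = 10^(NF_i/10), G_i = 10^(G_i,dB/10)
  Stage 1: F_1 = 10^(2.13/10) = 1.633, G_1 = 10^(−2.13/10) = 0.6124
  Stage 2: F_2 = 10^(0.856/10) = 1.218, G_2 = 10^(16.6/10) = 45.71
  Stage 3: F_3 = 10^(7.01/10) = 5.023, G_3 = 10^(12.0/10) = 15.85
Friis cascade:
  F = 1.633 + (1.218 − 1)/0.6124 + (5.023 − 1)/27.99 = 2.133
NF = 10 log₁₀(2.133) = 3.29 dB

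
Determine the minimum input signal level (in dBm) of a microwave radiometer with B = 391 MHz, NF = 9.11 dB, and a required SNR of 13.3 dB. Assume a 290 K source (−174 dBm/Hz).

−65.7 dBm

Sensitivity = −174 + 10 log₁₀(B) + NF + SNR_min
= −174 + 85.92 + 9.11 + 13.3
= −65.67 dBm → −65.7 dBm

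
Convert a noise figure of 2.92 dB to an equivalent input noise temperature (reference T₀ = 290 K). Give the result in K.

278 K

F = 10^(2.92/10) = 1.95884
T_e = (F − 1)·T₀ = (1.95884 − 1) × 290 = 278 K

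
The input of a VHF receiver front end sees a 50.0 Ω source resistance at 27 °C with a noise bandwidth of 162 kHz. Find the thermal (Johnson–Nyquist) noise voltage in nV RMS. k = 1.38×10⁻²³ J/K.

T = 27 °C + 273.15 = 300.15 K
V_n = √(4kTRB)
4kTRB = 4 × 1.38×10⁻²³ × 300.15 × 5.00×10¹ × 1.62×10⁵ = 1.34×10⁻¹³ V²
V_n = √(1.34×10⁻¹³) = 3.66×10⁻⁷ V = 366 nV

366 nV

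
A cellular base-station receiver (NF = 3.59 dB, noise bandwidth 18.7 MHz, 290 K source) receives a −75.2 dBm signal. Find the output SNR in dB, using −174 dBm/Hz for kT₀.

Noise floor: N = −174 + 10 log₁₀(B) + NF
10 log₁₀(1.87×10⁷) = 72.72 dB
N = −174 + 72.72 + 3.59 = −97.69 dBm
SNR = P_sig − N = −75.2 − (−97.69) = 22.49 dB → 22.5 dB

22.5 dB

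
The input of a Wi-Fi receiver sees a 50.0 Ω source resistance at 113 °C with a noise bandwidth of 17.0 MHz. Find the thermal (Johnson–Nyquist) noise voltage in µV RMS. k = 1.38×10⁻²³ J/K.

4.26 µV

T = 113 °C + 273.15 = 386.15 K
V_n = √(4kTRB)
4kTRB = 4 × 1.38×10⁻²³ × 386.15 × 5.00×10¹ × 1.70×10⁷ = 1.81×10⁻¹¹ V²
V_n = √(1.81×10⁻¹¹) = 4.26×10⁻⁶ V = 4.26 µV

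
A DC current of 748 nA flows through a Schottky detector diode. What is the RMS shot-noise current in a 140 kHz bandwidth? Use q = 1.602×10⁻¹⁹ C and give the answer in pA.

I_n = √(2qI·B)
2qI·B = 2 × 1.602×10⁻¹⁹ × 7.48×10⁻⁷ × 1.40×10⁵ = 3.36×10⁻²⁰ A²
I_n = √(3.36×10⁻²⁰) = 1.83×10⁻¹⁰ A = 183 pA

183 pA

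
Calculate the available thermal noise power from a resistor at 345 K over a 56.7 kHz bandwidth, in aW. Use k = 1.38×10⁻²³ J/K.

P_n = kTB = 1.38×10⁻²³ × 345 × 5.67×10⁴ = 2.70×10⁻¹⁶ W = 270 aW

270 aW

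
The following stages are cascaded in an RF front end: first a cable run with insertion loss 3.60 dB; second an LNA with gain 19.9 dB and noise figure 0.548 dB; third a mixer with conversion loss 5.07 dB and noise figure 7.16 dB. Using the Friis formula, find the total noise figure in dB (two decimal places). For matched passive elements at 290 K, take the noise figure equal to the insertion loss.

4.31 dB

Convert to linear (a loss of L dB is a gain of −L dB): F_i = 10^(NF_i/10), G_i = 10^(G_i,dB/10)
  Stage 1: F_1 = 10^(3.60/10) = 2.291, G_1 = 10^(−3.60/10) = 0.4365
  Stage 2: F_2 = 10^(0.548/10) = 1.134, G_2 = 10^(19.9/10) = 97.72
  Stage 3: F_3 = 10^(7.16/10) = 5.200, G_3 = 10^(−5.07/10) = 0.3112
Friis cascade:
  F = 2.291 + (1.134 − 1)/0.4365 + (5.200 − 1)/42.66 = 2.697
NF = 10 log₁₀(2.697) = 4.31 dB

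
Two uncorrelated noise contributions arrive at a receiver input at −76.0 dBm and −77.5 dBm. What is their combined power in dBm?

Convert to linear, add, convert back:
P₁ = 2.51×10⁻¹¹ W, P₂ = 1.78×10⁻¹¹ W
P_tot = 4.29×10⁻¹¹ W → 10 log₁₀(P_tot / 10⁻³) = −73.7 dBm

−73.7 dBm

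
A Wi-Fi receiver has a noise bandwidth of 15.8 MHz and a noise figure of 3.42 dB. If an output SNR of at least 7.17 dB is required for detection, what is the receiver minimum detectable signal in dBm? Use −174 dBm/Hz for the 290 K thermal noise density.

−91.4 dBm

Sensitivity = −174 + 10 log₁₀(B) + NF + SNR_min
= −174 + 71.99 + 3.42 + 7.17
= −91.42 dBm → −91.4 dBm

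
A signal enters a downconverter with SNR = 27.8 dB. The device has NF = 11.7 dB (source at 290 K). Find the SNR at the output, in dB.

16.1 dB

By definition F = SNR_in/SNR_out, so in dB: SNR_out = SNR_in − NF
SNR_out = 27.8 − 11.7 = 16.1 dB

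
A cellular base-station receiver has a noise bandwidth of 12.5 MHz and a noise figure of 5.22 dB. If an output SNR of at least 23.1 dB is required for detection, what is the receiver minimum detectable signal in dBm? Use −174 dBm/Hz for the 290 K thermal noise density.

−74.7 dBm

Sensitivity = −174 + 10 log₁₀(B) + NF + SNR_min
= −174 + 70.97 + 5.22 + 23.1
= −74.71 dBm → −74.7 dBm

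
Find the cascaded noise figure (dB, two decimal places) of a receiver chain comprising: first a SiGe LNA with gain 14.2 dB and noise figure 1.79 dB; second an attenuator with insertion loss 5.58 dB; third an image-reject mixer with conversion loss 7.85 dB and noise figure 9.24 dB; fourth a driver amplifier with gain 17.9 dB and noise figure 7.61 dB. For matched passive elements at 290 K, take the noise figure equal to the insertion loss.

8.21 dB

Convert to linear (a loss of L dB is a gain of −L dB): F_i = 10^(NF_i/10), G_i = 10^(G_i,dB/10)
  Stage 1: F_1 = 10^(1.79/10) = 1.510, G_1 = 10^(14.2/10) = 26.30
  Stage 2: F_2 = 10^(5.58/10) = 3.614, G_2 = 10^(−5.58/10) = 0.2767
  Stage 3: F_3 = 10^(9.24/10) = 8.395, G_3 = 10^(−7.85/10) = 0.1641
  Stage 4: F_4 = 10^(7.61/10) = 5.768, G_4 = 10^(17.9/10) = 61.66
Friis cascade:
  F = 1.510 + (3.614 − 1)/26.30 + (8.395 − 1)/7.278 + (5.768 − 1)/1.194 = 6.619
NF = 10 log₁₀(6.619) = 8.21 dB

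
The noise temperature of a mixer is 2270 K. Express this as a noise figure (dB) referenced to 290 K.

9.46 dB

F = 1 + T_e/T₀ = 1 + 2270/290 = 8.82759
NF = 10 log₁₀(8.82759) = 9.46 dB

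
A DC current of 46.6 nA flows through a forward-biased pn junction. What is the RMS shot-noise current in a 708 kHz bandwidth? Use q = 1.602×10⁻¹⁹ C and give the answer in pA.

103 pA

I_n = √(2qI·B)
2qI·B = 2 × 1.602×10⁻¹⁹ × 4.66×10⁻⁸ × 7.08×10⁵ = 1.06×10⁻²⁰ A²
I_n = √(1.06×10⁻²⁰) = 1.03×10⁻¹⁰ A = 103 pA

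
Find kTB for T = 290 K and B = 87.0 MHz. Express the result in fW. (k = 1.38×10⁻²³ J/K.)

348 fW

P_n = kTB = 1.38×10⁻²³ × 290 × 8.70×10⁷ = 3.48×10⁻¹³ W = 348 fW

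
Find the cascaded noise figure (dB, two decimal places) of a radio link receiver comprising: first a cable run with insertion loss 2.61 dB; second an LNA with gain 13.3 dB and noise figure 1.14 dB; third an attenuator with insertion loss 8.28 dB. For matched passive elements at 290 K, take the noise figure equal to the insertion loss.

Convert to linear (a loss of L dB is a gain of −L dB): F_i = 10^(NF_i/10), G_i = 10^(G_i,dB/10)
  Stage 1: F_1 = 10^(2.61/10) = 1.824, G_1 = 10^(−2.61/10) = 0.5483
  Stage 2: F_2 = 10^(1.14/10) = 1.300, G_2 = 10^(13.3/10) = 21.38
  Stage 3: F_3 = 10^(8.28/10) = 6.730, G_3 = 10^(−8.28/10) = 0.1486
Friis cascade:
  F = 1.824 + (1.300 − 1)/0.5483 + (6.730 − 1)/11.72 = 2.860
NF = 10 log₁₀(2.860) = 4.56 dB

4.56 dB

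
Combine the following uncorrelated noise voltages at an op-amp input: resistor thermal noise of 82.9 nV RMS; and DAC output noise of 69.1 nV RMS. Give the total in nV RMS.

108 nV

Uncorrelated sources add in power (mean-square): V_tot = √(ΣV_i²)
V_tot = √[(8.29×10⁻⁸)² + (6.91×10⁻⁸)²] = 1.08×10⁻⁷ V = 108 nV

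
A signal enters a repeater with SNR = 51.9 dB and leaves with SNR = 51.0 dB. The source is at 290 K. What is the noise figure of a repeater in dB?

NF (dB) = SNR_in(dB) − SNR_out(dB) when the source is at T₀
NF = 51.9 − 51.0 = 0.9 dB

0.9 dB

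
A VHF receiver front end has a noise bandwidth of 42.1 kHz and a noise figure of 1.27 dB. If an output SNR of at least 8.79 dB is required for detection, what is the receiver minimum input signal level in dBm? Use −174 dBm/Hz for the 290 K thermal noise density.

Sensitivity = −174 + 10 log₁₀(B) + NF + SNR_min
= −174 + 46.24 + 1.27 + 8.79
= −117.70 dBm → −117.7 dBm

−117.7 dBm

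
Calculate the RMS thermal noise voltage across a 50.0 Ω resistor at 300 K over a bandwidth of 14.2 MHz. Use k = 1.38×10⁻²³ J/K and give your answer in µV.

3.43 µV

V_n = √(4kTRB)
4kTRB = 4 × 1.38×10⁻²³ × 300 × 5.00×10¹ × 1.42×10⁷ = 1.18×10⁻¹¹ V²
V_n = √(1.18×10⁻¹¹) = 3.43×10⁻⁶ V = 3.43 µV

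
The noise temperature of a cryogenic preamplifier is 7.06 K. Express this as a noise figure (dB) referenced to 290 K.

F = 1 + T_e/T₀ = 1 + 7.06/290 = 1.02434
NF = 10 log₁₀(1.02434) = 0.104 dB

0.104 dB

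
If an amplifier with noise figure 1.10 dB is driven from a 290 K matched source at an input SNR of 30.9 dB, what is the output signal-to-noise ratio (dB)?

29.80 dB

By definition F = SNR_in/SNR_out, so in dB: SNR_out = SNR_in − NF
SNR_out = 30.9 − 1.10 = 29.80 dB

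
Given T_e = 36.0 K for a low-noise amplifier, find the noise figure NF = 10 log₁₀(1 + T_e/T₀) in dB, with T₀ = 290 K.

0.508 dB

F = 1 + T_e/T₀ = 1 + 36.0/290 = 1.12414
NF = 10 log₁₀(1.12414) = 0.508 dB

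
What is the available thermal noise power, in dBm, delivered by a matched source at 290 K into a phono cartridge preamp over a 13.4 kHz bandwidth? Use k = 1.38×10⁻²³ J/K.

−132.7 dBm

P_n = kTB = 1.38×10⁻²³ × 290 × 1.34×10⁴ = 5.36×10⁻¹⁷ W
In dBm: 10 log₁₀(5.36×10⁻¹⁷ / 10⁻³) = −132.7 dBm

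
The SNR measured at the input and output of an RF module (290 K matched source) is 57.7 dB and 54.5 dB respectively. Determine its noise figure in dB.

NF (dB) = SNR_in(dB) − SNR_out(dB) when the source is at T₀
NF = 57.7 − 54.5 = 3.2 dB

3.2 dB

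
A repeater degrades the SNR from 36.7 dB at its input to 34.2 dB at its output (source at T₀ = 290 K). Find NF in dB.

NF (dB) = SNR_in(dB) − SNR_out(dB) when the source is at T₀
NF = 36.7 − 34.2 = 2.5 dB

2.5 dB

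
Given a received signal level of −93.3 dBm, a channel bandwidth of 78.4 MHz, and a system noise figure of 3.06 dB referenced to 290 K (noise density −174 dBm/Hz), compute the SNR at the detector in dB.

Noise floor: N = −174 + 10 log₁₀(B) + NF
10 log₁₀(7.84×10⁷) = 78.94 dB
N = −174 + 78.94 + 3.06 = −92.00 dBm
SNR = P_sig − N = −93.3 − (−92.00) = −1.30 dB → −1.3 dB

−1.3 dB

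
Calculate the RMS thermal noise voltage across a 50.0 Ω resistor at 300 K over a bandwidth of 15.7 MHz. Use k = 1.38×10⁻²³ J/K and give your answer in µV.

V_n = √(4kTRB)
4kTRB = 4 × 1.38×10⁻²³ × 300 × 5.00×10¹ × 1.57×10⁷ = 1.30×10⁻¹¹ V²
V_n = √(1.30×10⁻¹¹) = 3.61×10⁻⁶ V = 3.61 µV

3.61 µV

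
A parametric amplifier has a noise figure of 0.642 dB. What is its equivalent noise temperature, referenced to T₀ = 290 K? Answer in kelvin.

F = 10^(0.642/10) = 1.15931
T_e = (F − 1)·T₀ = (1.15931 − 1) × 290 = 46.2 K

46.2 K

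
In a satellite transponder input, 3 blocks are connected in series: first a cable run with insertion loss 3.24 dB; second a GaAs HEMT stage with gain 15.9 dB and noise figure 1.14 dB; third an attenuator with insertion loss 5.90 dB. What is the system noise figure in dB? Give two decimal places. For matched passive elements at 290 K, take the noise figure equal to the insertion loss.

4.62 dB

Convert to linear (a loss of L dB is a gain of −L dB): F_i = 10^(NF_i/10), G_i = 10^(G_i,dB/10)
  Stage 1: F_1 = 10^(3.24/10) = 2.109, G_1 = 10^(−3.24/10) = 0.4742
  Stage 2: F_2 = 10^(1.14/10) = 1.300, G_2 = 10^(15.9/10) = 38.90
  Stage 3: F_3 = 10^(5.90/10) = 3.890, G_3 = 10^(−5.90/10) = 0.2570
Friis cascade:
  F = 2.109 + (1.300 − 1)/0.4742 + (3.890 − 1)/18.45 = 2.898
NF = 10 log₁₀(2.898) = 4.62 dB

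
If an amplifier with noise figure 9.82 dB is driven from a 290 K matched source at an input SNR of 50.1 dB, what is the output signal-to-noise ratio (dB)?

40.28 dB

By definition F = SNR_in/SNR_out, so in dB: SNR_out = SNR_in − NF
SNR_out = 50.1 − 9.82 = 40.28 dB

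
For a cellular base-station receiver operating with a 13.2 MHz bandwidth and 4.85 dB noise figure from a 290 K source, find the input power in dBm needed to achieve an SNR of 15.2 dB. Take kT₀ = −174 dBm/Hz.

Sensitivity = −174 + 10 log₁₀(B) + NF + SNR_min
= −174 + 71.21 + 4.85 + 15.2
= −82.74 dBm → −82.7 dBm

−82.7 dBm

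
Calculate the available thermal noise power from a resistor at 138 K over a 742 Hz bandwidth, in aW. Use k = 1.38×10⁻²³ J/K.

P_n = kTB = 1.38×10⁻²³ × 138 × 7.42×10² = 1.41×10⁻¹⁸ W = 1.41 aW

1.41 aW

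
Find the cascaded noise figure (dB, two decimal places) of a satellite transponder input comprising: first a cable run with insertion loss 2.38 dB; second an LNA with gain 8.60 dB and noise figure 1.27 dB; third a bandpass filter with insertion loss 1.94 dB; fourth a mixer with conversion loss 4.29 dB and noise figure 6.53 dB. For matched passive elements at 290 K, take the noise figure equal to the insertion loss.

5.75 dB

Convert to linear (a loss of L dB is a gain of −L dB): F_i = 10^(NF_i/10), G_i = 10^(G_i,dB/10)
  Stage 1: F_1 = 10^(2.38/10) = 1.730, G_1 = 10^(−2.38/10) = 0.5781
  Stage 2: F_2 = 10^(1.27/10) = 1.340, G_2 = 10^(8.60/10) = 7.244
  Stage 3: F_3 = 10^(1.94/10) = 1.563, G_3 = 10^(−1.94/10) = 0.6397
  Stage 4: F_4 = 10^(6.53/10) = 4.498, G_4 = 10^(−4.29/10) = 0.3724
Friis cascade:
  F = 1.730 + (1.340 − 1)/0.5781 + (1.563 − 1)/4.188 + (4.498 − 1)/2.679 = 3.757
NF = 10 log₁₀(3.757) = 5.75 dB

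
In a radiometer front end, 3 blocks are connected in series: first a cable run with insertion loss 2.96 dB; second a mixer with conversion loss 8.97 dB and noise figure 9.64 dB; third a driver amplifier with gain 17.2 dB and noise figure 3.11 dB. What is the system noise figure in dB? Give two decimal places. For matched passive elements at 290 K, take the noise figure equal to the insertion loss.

Convert to linear (a loss of L dB is a gain of −L dB): F_i = 10^(NF_i/10), G_i = 10^(G_i,dB/10)
  Stage 1: F_1 = 10^(2.96/10) = 1.977, G_1 = 10^(−2.96/10) = 0.5058
  Stage 2: F_2 = 10^(9.64/10) = 9.204, G_2 = 10^(−8.97/10) = 0.1268
  Stage 3: F_3 = 10^(3.11/10) = 2.046, G_3 = 10^(17.2/10) = 52.48
Friis cascade:
  F = 1.977 + (9.204 − 1)/0.5058 + (2.046 − 1)/0.06412 = 34.52
NF = 10 log₁₀(34.52) = 15.38 dB

15.38 dB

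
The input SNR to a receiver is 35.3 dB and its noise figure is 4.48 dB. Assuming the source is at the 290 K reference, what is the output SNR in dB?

30.82 dB

By definition F = SNR_in/SNR_out, so in dB: SNR_out = SNR_in − NF
SNR_out = 35.3 − 4.48 = 30.82 dB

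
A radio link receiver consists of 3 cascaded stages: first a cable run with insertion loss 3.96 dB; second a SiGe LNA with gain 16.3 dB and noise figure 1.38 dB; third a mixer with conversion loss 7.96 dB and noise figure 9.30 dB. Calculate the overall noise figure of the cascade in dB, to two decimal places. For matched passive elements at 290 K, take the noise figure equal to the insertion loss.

5.86 dB

Convert to linear (a loss of L dB is a gain of −L dB): F_i = 10^(NF_i/10), G_i = 10^(G_i,dB/10)
  Stage 1: F_1 = 10^(3.96/10) = 2.489, G_1 = 10^(−3.96/10) = 0.4018
  Stage 2: F_2 = 10^(1.38/10) = 1.374, G_2 = 10^(16.3/10) = 42.66
  Stage 3: F_3 = 10^(9.30/10) = 8.511, G_3 = 10^(−7.96/10) = 0.1600
Friis cascade:
  F = 2.489 + (1.374 − 1)/0.4018 + (8.511 − 1)/17.14 = 3.858
NF = 10 log₁₀(3.858) = 5.86 dB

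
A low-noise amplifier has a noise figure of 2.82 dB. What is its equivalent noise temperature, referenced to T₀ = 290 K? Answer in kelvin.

F = 10^(2.82/10) = 1.91426
T_e = (F − 1)·T₀ = (1.91426 − 1) × 290 = 265 K

265 K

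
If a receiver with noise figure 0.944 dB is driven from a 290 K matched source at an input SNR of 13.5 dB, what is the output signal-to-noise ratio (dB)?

By definition F = SNR_in/SNR_out, so in dB: SNR_out = SNR_in − NF
SNR_out = 13.5 − 0.944 = 12.556 dB

12.556 dB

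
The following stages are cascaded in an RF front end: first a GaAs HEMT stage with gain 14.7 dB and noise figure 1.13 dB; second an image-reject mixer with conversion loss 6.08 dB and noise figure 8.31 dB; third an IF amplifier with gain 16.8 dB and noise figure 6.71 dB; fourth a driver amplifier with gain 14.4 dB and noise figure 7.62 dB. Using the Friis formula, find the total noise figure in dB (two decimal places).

3.04 dB

Convert to linear (a loss of L dB is a gain of −L dB): F_i = 10^(NF_i/10), G_i = 10^(G_i,dB/10)
  Stage 1: F_1 = 10^(1.13/10) = 1.297, G_1 = 10^(14.7/10) = 29.51
  Stage 2: F_2 = 10^(8.31/10) = 6.776, G_2 = 10^(−6.08/10) = 0.2466
  Stage 3: F_3 = 10^(6.71/10) = 4.688, G_3 = 10^(16.8/10) = 47.86
  Stage 4: F_4 = 10^(7.62/10) = 5.781, G_4 = 10^(14.4/10) = 27.54
Friis cascade:
  F = 1.297 + (6.776 − 1)/29.51 + (4.688 − 1)/7.278 + (5.781 − 1)/348.3 = 2.013
NF = 10 log₁₀(2.013) = 3.04 dB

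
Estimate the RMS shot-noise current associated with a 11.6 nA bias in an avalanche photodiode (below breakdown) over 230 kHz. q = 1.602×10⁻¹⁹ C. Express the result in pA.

29.2 pA

I_n = √(2qI·B)
2qI·B = 2 × 1.602×10⁻¹⁹ × 1.16×10⁻⁸ × 2.30×10⁵ = 8.55×10⁻²² A²
I_n = √(8.55×10⁻²²) = 2.92×10⁻¹¹ A = 29.2 pA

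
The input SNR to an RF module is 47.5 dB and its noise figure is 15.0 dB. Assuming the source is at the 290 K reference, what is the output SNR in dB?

32.5 dB

By definition F = SNR_in/SNR_out, so in dB: SNR_out = SNR_in − NF
SNR_out = 47.5 − 15.0 = 32.5 dB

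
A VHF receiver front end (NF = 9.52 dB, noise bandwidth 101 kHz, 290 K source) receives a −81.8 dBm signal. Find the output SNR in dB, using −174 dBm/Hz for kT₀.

32.6 dB

Noise floor: N = −174 + 10 log₁₀(B) + NF
10 log₁₀(1.01×10⁵) = 50.04 dB
N = −174 + 50.04 + 9.52 = −114.44 dBm
SNR = P_sig − N = −81.8 − (−114.44) = 32.64 dB → 32.6 dB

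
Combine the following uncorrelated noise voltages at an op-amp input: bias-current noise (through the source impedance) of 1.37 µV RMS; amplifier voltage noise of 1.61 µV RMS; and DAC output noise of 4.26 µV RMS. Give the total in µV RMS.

4.76 µV

Uncorrelated sources add in power (mean-square): V_tot = √(ΣV_i²)
V_tot = √[(1.37×10⁻⁶)² + (1.61×10⁻⁶)² + (4.26×10⁻⁶)²] = 4.76×10⁻⁶ V = 4.76 µV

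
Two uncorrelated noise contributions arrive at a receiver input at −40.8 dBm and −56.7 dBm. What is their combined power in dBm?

Convert to linear, add, convert back:
P₁ = 8.32×10⁻⁸ W, P₂ = 2.14×10⁻⁹ W
P_tot = 8.53×10⁻⁸ W → 10 log₁₀(P_tot / 10⁻³) = −40.7 dBm

−40.7 dBm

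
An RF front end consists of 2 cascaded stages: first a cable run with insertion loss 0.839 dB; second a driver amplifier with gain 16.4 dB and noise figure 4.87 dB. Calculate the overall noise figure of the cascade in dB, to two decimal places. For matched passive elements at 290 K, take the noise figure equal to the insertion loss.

Convert to linear (a loss of L dB is a gain of −L dB): F_i = 10^(NF_i/10), G_i = 10^(G_i,dB/10)
  Stage 1: F_1 = 10^(0.839/10) = 1.213, G_1 = 10^(−0.839/10) = 0.8243
  Stage 2: F_2 = 10^(4.87/10) = 3.069, G_2 = 10^(16.4/10) = 43.65
Friis cascade:
  F = 1.213 + (3.069 − 1)/0.8243 = 3.723
NF = 10 log₁₀(3.723) = 5.71 dB

5.71 dB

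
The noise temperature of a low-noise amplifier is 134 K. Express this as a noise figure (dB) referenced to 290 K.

1.65 dB

F = 1 + T_e/T₀ = 1 + 134/290 = 1.46207
NF = 10 log₁₀(1.46207) = 1.65 dB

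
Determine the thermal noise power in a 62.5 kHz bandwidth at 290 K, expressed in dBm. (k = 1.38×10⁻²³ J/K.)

P_n = kTB = 1.38×10⁻²³ × 290 × 6.25×10⁴ = 2.50×10⁻¹⁶ W
In dBm: 10 log₁₀(2.50×10⁻¹⁶ / 10⁻³) = −126.0 dBm

−126.0 dBm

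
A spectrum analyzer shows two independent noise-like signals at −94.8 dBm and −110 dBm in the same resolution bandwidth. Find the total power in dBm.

Convert to linear, add, convert back:
P₁ = 3.31×10⁻¹³ W, P₂ = 1.00×10⁻¹⁴ W
P_tot = 3.41×10⁻¹³ W → 10 log₁₀(P_tot / 10⁻³) = −94.7 dBm

−94.7 dBm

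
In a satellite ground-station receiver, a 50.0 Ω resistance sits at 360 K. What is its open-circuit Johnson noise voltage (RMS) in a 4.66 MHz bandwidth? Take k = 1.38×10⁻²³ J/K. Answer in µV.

2.15 µV

V_n = √(4kTRB)
4kTRB = 4 × 1.38×10⁻²³ × 360 × 5.00×10¹ × 4.66×10⁶ = 4.63×10⁻¹² V²
V_n = √(4.63×10⁻¹²) = 2.15×10⁻⁶ V = 2.15 µV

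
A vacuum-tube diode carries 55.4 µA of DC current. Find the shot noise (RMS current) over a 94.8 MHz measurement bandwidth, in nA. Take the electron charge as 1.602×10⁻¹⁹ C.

I_n = √(2qI·B)
2qI·B = 2 × 1.602×10⁻¹⁹ × 5.54×10⁻⁵ × 9.48×10⁷ = 1.68×10⁻¹⁵ A²
I_n = √(1.68×10⁻¹⁵) = 4.10×10⁻⁸ A = 41.0 nA

41.0 nA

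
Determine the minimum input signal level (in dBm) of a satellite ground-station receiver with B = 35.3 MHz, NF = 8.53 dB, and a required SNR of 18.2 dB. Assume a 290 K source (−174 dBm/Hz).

Sensitivity = −174 + 10 log₁₀(B) + NF + SNR_min
= −174 + 75.48 + 8.53 + 18.2
= −71.79 dBm → −71.8 dBm

−71.8 dBm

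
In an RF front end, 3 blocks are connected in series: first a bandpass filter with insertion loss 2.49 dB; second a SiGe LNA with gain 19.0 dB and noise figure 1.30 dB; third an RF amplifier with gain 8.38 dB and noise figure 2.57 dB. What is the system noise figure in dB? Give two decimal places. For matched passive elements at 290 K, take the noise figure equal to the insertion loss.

Convert to linear (a loss of L dB is a gain of −L dB): F_i = 10^(NF_i/10), G_i = 10^(G_i,dB/10)
  Stage 1: F_1 = 10^(2.49/10) = 1.774, G_1 = 10^(−2.49/10) = 0.5636
  Stage 2: F_2 = 10^(1.30/10) = 1.349, G_2 = 10^(19.0/10) = 79.43
  Stage 3: F_3 = 10^(2.57/10) = 1.807, G_3 = 10^(8.38/10) = 6.887
Friis cascade:
  F = 1.774 + (1.349 − 1)/0.5636 + (1.807 − 1)/44.77 = 2.411
NF = 10 log₁₀(2.411) = 3.82 dB

3.82 dB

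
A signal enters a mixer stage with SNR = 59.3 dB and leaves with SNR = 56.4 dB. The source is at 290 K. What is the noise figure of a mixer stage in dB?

NF (dB) = SNR_in(dB) − SNR_out(dB) when the source is at T₀
NF = 59.3 − 56.4 = 2.9 dB

2.9 dB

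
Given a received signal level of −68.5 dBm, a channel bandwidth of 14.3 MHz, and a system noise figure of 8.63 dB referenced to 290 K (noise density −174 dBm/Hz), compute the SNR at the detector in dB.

25.3 dB

Noise floor: N = −174 + 10 log₁₀(B) + NF
10 log₁₀(1.43×10⁷) = 71.55 dB
N = −174 + 71.55 + 8.63 = −93.82 dBm
SNR = P_sig − N = −68.5 − (−93.82) = 25.32 dB → 25.3 dB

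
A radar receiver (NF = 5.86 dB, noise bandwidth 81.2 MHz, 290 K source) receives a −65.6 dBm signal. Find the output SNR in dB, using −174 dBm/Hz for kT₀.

23.4 dB

Noise floor: N = −174 + 10 log₁₀(B) + NF
10 log₁₀(8.12×10⁷) = 79.1 dB
N = −174 + 79.1 + 5.86 = −89.04 dBm
SNR = P_sig − N = −65.6 − (−89.04) = 23.44 dB → 23.4 dB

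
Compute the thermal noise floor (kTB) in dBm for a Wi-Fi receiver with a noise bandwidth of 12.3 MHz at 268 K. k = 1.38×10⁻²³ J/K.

P_n = kTB = 1.38×10⁻²³ × 268 × 1.23×10⁷ = 4.55×10⁻¹⁴ W
In dBm: 10 log₁₀(4.55×10⁻¹⁴ / 10⁻³) = −103.4 dBm

−103.4 dBm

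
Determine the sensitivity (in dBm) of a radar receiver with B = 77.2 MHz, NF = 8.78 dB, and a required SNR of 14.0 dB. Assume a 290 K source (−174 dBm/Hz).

−72.3 dBm

Sensitivity = −174 + 10 log₁₀(B) + NF + SNR_min
= −174 + 78.88 + 8.78 + 14.0
= −72.34 dBm → −72.3 dBm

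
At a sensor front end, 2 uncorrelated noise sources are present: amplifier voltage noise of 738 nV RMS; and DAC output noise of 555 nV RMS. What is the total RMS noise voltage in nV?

923 nV

Uncorrelated sources add in power (mean-square): V_tot = √(ΣV_i²)
V_tot = √[(7.38×10⁻⁷)² + (5.55×10⁻⁷)²] = 9.23×10⁻⁷ V = 923 nV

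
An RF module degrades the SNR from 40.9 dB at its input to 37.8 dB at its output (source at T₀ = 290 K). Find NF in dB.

NF (dB) = SNR_in(dB) − SNR_out(dB) when the source is at T₀
NF = 40.9 − 37.8 = 3.1 dB

3.1 dB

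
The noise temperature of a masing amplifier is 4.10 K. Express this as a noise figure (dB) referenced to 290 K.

0.061 dB

F = 1 + T_e/T₀ = 1 + 4.10/290 = 1.01414
NF = 10 log₁₀(1.01414) = 0.061 dB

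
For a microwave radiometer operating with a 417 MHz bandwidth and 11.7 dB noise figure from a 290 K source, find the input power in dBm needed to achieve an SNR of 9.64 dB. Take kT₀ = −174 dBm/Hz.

−66.5 dBm

Sensitivity = −174 + 10 log₁₀(B) + NF + SNR_min
= −174 + 86.2 + 11.7 + 9.64
= −66.46 dBm → −66.5 dBm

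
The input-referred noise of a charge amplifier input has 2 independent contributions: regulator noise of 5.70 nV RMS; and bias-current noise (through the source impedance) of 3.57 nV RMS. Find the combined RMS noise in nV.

Uncorrelated sources add in power (mean-square): V_tot = √(ΣV_i²)
V_tot = √[(5.70×10⁻⁹)² + (3.57×10⁻⁹)²] = 6.73×10⁻⁹ V = 6.73 nV

6.73 nV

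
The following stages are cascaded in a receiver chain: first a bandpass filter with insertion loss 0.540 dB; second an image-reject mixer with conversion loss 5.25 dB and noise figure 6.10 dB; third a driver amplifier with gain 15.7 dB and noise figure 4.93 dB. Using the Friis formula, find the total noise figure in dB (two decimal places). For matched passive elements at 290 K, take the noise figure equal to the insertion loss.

11.01 dB

Convert to linear (a loss of L dB is a gain of −L dB): F_i = 10^(NF_i/10), G_i = 10^(G_i,dB/10)
  Stage 1: F_1 = 10^(0.540/10) = 1.132, G_1 = 10^(−0.540/10) = 0.8831
  Stage 2: F_2 = 10^(6.10/10) = 4.074, G_2 = 10^(−5.25/10) = 0.2985
  Stage 3: F_3 = 10^(4.93/10) = 3.112, G_3 = 10^(15.7/10) = 37.15
Friis cascade:
  F = 1.132 + (4.074 − 1)/0.8831 + (3.112 − 1)/0.2636 = 12.62
NF = 10 log₁₀(12.62) = 11.01 dB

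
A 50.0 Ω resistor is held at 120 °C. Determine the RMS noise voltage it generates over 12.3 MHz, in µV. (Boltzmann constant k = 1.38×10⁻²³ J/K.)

3.65 µV

T = 120 °C + 273.15 = 393.15 K
V_n = √(4kTRB)
4kTRB = 4 × 1.38×10⁻²³ × 393.15 × 5.00×10¹ × 1.23×10⁷ = 1.33×10⁻¹¹ V²
V_n = √(1.33×10⁻¹¹) = 3.65×10⁻⁶ V = 3.65 µV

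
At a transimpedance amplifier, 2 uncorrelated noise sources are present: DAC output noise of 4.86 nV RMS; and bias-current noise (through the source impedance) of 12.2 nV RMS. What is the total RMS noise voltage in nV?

13.1 nV

Uncorrelated sources add in power (mean-square): V_tot = √(ΣV_i²)
V_tot = √[(4.86×10⁻⁹)² + (1.22×10⁻⁸)²] = 1.31×10⁻⁸ V = 13.1 nV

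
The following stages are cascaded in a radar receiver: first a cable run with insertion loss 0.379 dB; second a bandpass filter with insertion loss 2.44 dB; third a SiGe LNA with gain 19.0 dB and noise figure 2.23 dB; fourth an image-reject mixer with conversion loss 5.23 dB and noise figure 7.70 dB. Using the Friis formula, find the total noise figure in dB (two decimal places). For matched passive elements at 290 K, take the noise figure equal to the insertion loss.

Convert to linear (a loss of L dB is a gain of −L dB): F_i = 10^(NF_i/10), G_i = 10^(G_i,dB/10)
  Stage 1: F_1 = 10^(0.379/10) = 1.091, G_1 = 10^(−0.379/10) = 0.9164
  Stage 2: F_2 = 10^(2.44/10) = 1.754, G_2 = 10^(−2.44/10) = 0.5702
  Stage 3: F_3 = 10^(2.23/10) = 1.671, G_3 = 10^(19.0/10) = 79.43
  Stage 4: F_4 = 10^(7.70/10) = 5.888, G_4 = 10^(−5.23/10) = 0.2999
Friis cascade:
  F = 1.091 + (1.754 − 1)/0.9164 + (1.671 − 1)/0.5225 + (5.888 − 1)/41.50 = 3.316
NF = 10 log₁₀(3.316) = 5.21 dB

5.21 dB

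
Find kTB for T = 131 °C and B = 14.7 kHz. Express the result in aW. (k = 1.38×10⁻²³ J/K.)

82.0 aW

T = 131 °C + 273.15 = 404.15 K
P_n = kTB = 1.38×10⁻²³ × 404.15 × 1.47×10⁴ = 8.20×10⁻¹⁷ W = 82.0 aW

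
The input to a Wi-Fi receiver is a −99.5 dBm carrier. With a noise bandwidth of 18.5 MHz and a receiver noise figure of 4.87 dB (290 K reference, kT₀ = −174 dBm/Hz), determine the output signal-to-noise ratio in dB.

Noise floor: N = −174 + 10 log₁₀(B) + NF
10 log₁₀(1.85×10⁷) = 72.67 dB
N = −174 + 72.67 + 4.87 = −96.46 dBm
SNR = P_sig − N = −99.5 − (−96.46) = −3.04 dB → −3.0 dB

−3.0 dB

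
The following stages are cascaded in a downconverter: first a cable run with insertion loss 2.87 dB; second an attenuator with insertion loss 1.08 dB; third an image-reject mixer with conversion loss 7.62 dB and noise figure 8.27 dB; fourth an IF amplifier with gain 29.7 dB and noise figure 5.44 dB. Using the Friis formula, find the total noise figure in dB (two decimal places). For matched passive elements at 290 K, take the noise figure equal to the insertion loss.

Convert to linear (a loss of L dB is a gain of −L dB): F_i = 10^(NF_i/10), G_i = 10^(G_i,dB/10)
  Stage 1: F_1 = 10^(2.87/10) = 1.936, G_1 = 10^(−2.87/10) = 0.5164
  Stage 2: F_2 = 10^(1.08/10) = 1.282, G_2 = 10^(−1.08/10) = 0.7798
  Stage 3: F_3 = 10^(8.27/10) = 6.714, G_3 = 10^(−7.62/10) = 0.1730
  Stage 4: F_4 = 10^(5.44/10) = 3.499, G_4 = 10^(29.7/10) = 933.3
Friis cascade:
  F = 1.936 + (1.282 − 1)/0.5164 + (6.714 − 1)/0.4027 + (3.499 − 1)/0.06966 = 52.55
NF = 10 log₁₀(52.55) = 17.21 dB

17.21 dB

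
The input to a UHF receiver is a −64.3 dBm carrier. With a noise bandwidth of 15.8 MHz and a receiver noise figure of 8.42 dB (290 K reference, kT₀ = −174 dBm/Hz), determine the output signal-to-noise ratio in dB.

29.3 dB

Noise floor: N = −174 + 10 log₁₀(B) + NF
10 log₁₀(1.58×10⁷) = 71.99 dB
N = −174 + 71.99 + 8.42 = −93.59 dBm
SNR = P_sig − N = −64.3 − (−93.59) = 29.29 dB → 29.3 dB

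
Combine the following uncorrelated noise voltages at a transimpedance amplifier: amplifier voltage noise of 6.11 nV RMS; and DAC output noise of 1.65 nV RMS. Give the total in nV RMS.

Uncorrelated sources add in power (mean-square): V_tot = √(ΣV_i²)
V_tot = √[(6.11×10⁻⁹)² + (1.65×10⁻⁹)²] = 6.33×10⁻⁹ V = 6.33 nV

6.33 nV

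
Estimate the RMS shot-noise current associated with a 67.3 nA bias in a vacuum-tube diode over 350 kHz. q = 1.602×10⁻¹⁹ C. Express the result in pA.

I_n = √(2qI·B)
2qI·B = 2 × 1.602×10⁻¹⁹ × 6.73×10⁻⁸ × 3.50×10⁵ = 7.55×10⁻²¹ A²
I_n = √(7.55×10⁻²¹) = 8.69×10⁻¹¹ A = 86.9 pA

86.9 pA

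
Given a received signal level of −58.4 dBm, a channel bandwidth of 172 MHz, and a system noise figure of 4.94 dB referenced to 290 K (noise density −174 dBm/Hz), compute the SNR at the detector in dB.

28.3 dB

Noise floor: N = −174 + 10 log₁₀(B) + NF
10 log₁₀(1.72×10⁸) = 82.36 dB
N = −174 + 82.36 + 4.94 = −86.70 dBm
SNR = P_sig − N = −58.4 − (−86.70) = 28.30 dB → 28.3 dB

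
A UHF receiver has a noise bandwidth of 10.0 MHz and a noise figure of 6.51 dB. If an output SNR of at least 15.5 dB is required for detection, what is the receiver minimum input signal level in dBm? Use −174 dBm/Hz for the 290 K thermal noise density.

−82.0 dBm

Sensitivity = −174 + 10 log₁₀(B) + NF + SNR_min
= −174 + 70 + 6.51 + 15.5
= −81.99 dBm → −82.0 dBm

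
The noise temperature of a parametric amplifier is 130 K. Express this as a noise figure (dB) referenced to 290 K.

1.61 dB

F = 1 + T_e/T₀ = 1 + 130/290 = 1.44828
NF = 10 log₁₀(1.44828) = 1.61 dB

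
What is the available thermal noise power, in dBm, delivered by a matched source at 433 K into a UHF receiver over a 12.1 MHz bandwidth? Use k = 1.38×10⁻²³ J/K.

−101.4 dBm

P_n = kTB = 1.38×10⁻²³ × 433 × 1.21×10⁷ = 7.23×10⁻¹⁴ W
In dBm: 10 log₁₀(7.23×10⁻¹⁴ / 10⁻³) = −101.4 dBm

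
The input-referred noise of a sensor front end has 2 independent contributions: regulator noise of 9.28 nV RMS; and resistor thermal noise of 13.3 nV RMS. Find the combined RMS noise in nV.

16.2 nV

Uncorrelated sources add in power (mean-square): V_tot = √(ΣV_i²)
V_tot = √[(9.28×10⁻⁹)² + (1.33×10⁻⁸)²] = 1.62×10⁻⁸ V = 16.2 nV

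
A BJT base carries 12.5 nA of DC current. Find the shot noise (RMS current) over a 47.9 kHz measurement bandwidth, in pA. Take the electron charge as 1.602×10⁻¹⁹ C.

I_n = √(2qI·B)
2qI·B = 2 × 1.602×10⁻¹⁹ × 1.25×10⁻⁸ × 4.79×10⁴ = 1.92×10⁻²² A²
I_n = √(1.92×10⁻²²) = 1.39×10⁻¹¹ A = 13.9 pA

13.9 pA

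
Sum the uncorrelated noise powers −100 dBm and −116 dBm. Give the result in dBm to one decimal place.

−99.9 dBm

Convert to linear, add, convert back:
P₁ = 1.00×10⁻¹³ W, P₂ = 2.51×10⁻¹⁵ W
P_tot = 1.03×10⁻¹³ W → 10 log₁₀(P_tot / 10⁻³) = −99.9 dBm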